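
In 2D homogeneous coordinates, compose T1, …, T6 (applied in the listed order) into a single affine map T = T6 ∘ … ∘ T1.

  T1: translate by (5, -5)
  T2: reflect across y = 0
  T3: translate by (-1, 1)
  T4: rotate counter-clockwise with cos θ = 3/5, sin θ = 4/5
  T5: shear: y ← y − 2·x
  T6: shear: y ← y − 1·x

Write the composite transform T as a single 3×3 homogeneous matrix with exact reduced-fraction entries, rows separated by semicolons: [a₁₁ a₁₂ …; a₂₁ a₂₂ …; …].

T1 = [1 0 5; 0 1 -5; 0 0 1]
T2·T1 = [1 0 5; 0 -1 5; 0 0 1]
T3·…·T1 = [1 0 4; 0 -1 6; 0 0 1]
T4·…·T1 = [3/5 4/5 -12/5; 4/5 -3/5 34/5; 0 0 1]
T5·…·T1 = [3/5 4/5 -12/5; -2/5 -11/5 58/5; 0 0 1]
T6·…·T1 = [3/5 4/5 -12/5; -1 -3 14; 0 0 1]

T = [3/5 4/5 -12/5; -1 -3 14; 0 0 1]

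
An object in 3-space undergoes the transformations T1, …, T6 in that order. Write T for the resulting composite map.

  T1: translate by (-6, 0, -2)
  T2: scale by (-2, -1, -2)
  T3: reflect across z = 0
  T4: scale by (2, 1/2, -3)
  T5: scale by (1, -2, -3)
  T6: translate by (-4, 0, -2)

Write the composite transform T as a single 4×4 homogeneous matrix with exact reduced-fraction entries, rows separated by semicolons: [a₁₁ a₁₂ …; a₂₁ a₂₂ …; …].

T = [-4 0 0 20; 0 1 0 0; 0 0 18 -38; 0 0 0 1]

T1 = [1 0 0 -6; 0 1 0 0; 0 0 1 -2; 0 0 0 1]
T2·T1 = [-2 0 0 12; 0 -1 0 0; 0 0 -2 4; 0 0 0 1]
T3·…·T1 = [-2 0 0 12; 0 -1 0 0; 0 0 2 -4; 0 0 0 1]
T4·…·T1 = [-4 0 0 24; 0 -1/2 0 0; 0 0 -6 12; 0 0 0 1]
T5·…·T1 = [-4 0 0 24; 0 1 0 0; 0 0 18 -36; 0 0 0 1]
T6·…·T1 = [-4 0 0 20; 0 1 0 0; 0 0 18 -38; 0 0 0 1]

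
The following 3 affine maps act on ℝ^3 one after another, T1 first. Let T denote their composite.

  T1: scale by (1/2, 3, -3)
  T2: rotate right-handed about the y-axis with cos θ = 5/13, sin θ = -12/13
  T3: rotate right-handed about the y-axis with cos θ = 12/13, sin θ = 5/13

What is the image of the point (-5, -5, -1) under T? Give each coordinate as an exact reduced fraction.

T(p) = (-657/169, -15, 125/338)

T1 scale by (1/2, 3, -3): (-5, -5, -1) → (-5/2, -15, 3)
T2 rotate right-handed about the y-axis with cos θ = 5/13, sin θ = -12/13: (-5/2, -15, 3) → (-97/26, -15, -15/13)
T3 rotate right-handed about the y-axis with cos θ = 12/13, sin θ = 5/13: (-97/26, -15, -15/13) → (-657/169, -15, 125/338)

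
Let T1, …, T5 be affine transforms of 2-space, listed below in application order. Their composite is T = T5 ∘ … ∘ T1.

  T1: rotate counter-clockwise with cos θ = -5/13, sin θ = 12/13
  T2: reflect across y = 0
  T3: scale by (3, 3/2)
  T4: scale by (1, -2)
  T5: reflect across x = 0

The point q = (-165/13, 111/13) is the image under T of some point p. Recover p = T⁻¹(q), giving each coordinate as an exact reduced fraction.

T1 = [-5/13 -12/13 0; 12/13 -5/13 0; 0 0 1]
T2·T1 = [-5/13 -12/13 0; -12/13 5/13 0; 0 0 1]
T3·…·T1 = [-15/13 -36/13 0; -18/13 15/26 0; 0 0 1]
T4·…·T1 = [-15/13 -36/13 0; 36/13 -15/13 0; 0 0 1]
T5·…·T1 = [15/13 36/13 0; 36/13 -15/13 0; 0 0 1]
det M = -9; M⁻¹ = [5/39 4/13 0; 4/13 -5/39 0; 0 0 1]
M⁻¹ · (-165/13, 111/13)ᵀ = (1, -5)ᵀ

p = (1, -5)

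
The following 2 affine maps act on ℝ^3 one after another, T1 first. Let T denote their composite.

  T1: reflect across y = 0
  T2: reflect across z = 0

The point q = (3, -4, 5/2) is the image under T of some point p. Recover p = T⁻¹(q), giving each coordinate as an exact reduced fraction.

p = (3, 4, -5/2)

T1 = [1 0 0 0; 0 -1 0 0; 0 0 1 0; 0 0 0 1]
T2·T1 = [1 0 0 0; 0 -1 0 0; 0 0 -1 0; 0 0 0 1]
det M = 1; M⁻¹ = [1 0 0 0; 0 -1 0 0; 0 0 -1 0; 0 0 0 1]
M⁻¹ · (3, -4, 5/2)ᵀ = (3, 4, -5/2)ᵀ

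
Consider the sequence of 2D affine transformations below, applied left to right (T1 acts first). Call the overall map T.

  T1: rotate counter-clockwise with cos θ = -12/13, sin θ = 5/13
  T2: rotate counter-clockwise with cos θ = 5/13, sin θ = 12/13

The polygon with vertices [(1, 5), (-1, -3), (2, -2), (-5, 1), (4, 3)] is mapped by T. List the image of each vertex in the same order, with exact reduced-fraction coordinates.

T1 rotate counter-clockwise with cos θ = -12/13, sin θ = 5/13: (1, 5) → (-37/13, -55/13); (-1, -3) → (27/13, 31/13); (2, -2) → (-14/13, 34/13); (-5, 1) → (55/13, -37/13); (4, 3) → (-63/13, -16/13)
T2 rotate counter-clockwise with cos θ = 5/13, sin θ = 12/13: (-37/13, -55/13) → (475/169, -719/169); (27/13, 31/13) → (-237/169, 479/169); (-14/13, 34/13) → (-478/169, 2/169); (55/13, -37/13) → (719/169, 475/169); (-63/13, -16/13) → (-123/169, -836/169)

image vertices: (475/169, -719/169), (-237/169, 479/169), (-478/169, 2/169), (719/169, 475/169), (-123/169, -836/169)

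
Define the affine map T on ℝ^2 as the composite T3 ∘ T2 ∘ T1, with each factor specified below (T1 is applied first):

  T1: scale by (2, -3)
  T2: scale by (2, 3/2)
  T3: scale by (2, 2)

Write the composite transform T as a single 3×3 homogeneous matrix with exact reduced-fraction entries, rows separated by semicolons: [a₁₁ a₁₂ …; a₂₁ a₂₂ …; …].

T = [8 0 0; 0 -9 0; 0 0 1]

T1 = [2 0 0; 0 -3 0; 0 0 1]
T2·T1 = [4 0 0; 0 -9/2 0; 0 0 1]
T3·…·T1 = [8 0 0; 0 -9 0; 0 0 1]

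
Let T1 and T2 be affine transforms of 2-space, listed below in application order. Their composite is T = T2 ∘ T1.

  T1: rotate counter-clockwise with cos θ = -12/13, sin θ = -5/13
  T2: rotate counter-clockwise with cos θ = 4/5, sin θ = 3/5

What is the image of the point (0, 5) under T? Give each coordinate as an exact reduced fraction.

T1 rotate counter-clockwise with cos θ = -12/13, sin θ = -5/13: (0, 5) → (25/13, -60/13)
T2 rotate counter-clockwise with cos θ = 4/5, sin θ = 3/5: (25/13, -60/13) → (56/13, -33/13)

T(p) = (56/13, -33/13)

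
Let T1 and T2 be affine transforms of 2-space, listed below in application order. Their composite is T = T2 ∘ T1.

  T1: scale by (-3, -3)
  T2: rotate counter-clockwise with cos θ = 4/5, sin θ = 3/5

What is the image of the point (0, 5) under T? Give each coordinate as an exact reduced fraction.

T(p) = (9, -12)

T1 scale by (-3, -3): (0, 5) → (0, -15)
T2 rotate counter-clockwise with cos θ = 4/5, sin θ = 3/5: (0, -15) → (9, -12)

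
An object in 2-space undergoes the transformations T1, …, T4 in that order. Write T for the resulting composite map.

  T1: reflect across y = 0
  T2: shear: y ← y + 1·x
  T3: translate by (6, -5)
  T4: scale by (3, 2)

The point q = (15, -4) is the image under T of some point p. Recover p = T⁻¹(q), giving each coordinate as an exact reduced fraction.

p = (-1, -4)

T1 = [1 0 0; 0 -1 0; 0 0 1]
T2·T1 = [1 0 0; 1 -1 0; 0 0 1]
T3·…·T1 = [1 0 6; 1 -1 -5; 0 0 1]
T4·…·T1 = [3 0 18; 2 -2 -10; 0 0 1]
det M = -6; M⁻¹ = [1/3 0 -6; 1/3 -1/2 -11; 0 0 1]
M⁻¹ · (15, -4)ᵀ = (-1, -4)ᵀ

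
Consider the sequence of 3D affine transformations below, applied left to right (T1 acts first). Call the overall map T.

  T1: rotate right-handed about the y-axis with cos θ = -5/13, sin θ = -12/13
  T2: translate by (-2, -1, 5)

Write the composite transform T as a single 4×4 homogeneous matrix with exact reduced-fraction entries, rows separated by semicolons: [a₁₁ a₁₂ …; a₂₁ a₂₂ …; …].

T1 = [-5/13 0 -12/13 0; 0 1 0 0; 12/13 0 -5/13 0; 0 0 0 1]
T2·T1 = [-5/13 0 -12/13 -2; 0 1 0 -1; 12/13 0 -5/13 5; 0 0 0 1]

T = [-5/13 0 -12/13 -2; 0 1 0 -1; 12/13 0 -5/13 5; 0 0 0 1]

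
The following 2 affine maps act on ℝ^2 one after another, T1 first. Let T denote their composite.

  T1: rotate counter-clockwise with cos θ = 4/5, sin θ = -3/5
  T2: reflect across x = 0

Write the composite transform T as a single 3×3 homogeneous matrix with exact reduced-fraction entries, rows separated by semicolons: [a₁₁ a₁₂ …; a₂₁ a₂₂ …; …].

T = [-4/5 -3/5 0; -3/5 4/5 0; 0 0 1]

T1 = [4/5 3/5 0; -3/5 4/5 0; 0 0 1]
T2·T1 = [-4/5 -3/5 0; -3/5 4/5 0; 0 0 1]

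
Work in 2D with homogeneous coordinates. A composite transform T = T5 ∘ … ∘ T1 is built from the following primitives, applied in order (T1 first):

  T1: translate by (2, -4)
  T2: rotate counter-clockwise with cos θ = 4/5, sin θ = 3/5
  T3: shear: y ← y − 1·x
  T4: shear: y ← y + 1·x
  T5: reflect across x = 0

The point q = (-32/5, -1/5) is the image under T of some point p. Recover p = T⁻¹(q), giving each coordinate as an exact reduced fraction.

p = (3, 0)

T1 = [1 0 2; 0 1 -4; 0 0 1]
T2·T1 = [4/5 -3/5 4; 3/5 4/5 -2; 0 0 1]
T3·…·T1 = [4/5 -3/5 4; -1/5 7/5 -6; 0 0 1]
T4·…·T1 = [4/5 -3/5 4; 3/5 4/5 -2; 0 0 1]
T5·…·T1 = [-4/5 3/5 -4; 3/5 4/5 -2; 0 0 1]
det M = -1; M⁻¹ = [-4/5 3/5 -2; 3/5 4/5 4; 0 0 1]
M⁻¹ · (-32/5, -1/5)ᵀ = (3, 0)ᵀ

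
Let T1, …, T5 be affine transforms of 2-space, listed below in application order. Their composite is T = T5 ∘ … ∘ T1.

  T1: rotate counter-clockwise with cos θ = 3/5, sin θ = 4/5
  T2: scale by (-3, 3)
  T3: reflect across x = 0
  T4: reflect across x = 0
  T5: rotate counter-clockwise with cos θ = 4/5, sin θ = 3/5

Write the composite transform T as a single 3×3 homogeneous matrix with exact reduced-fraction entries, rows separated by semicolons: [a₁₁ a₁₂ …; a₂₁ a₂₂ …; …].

T1 = [3/5 -4/5 0; 4/5 3/5 0; 0 0 1]
T2·T1 = [-9/5 12/5 0; 12/5 9/5 0; 0 0 1]
T3·…·T1 = [9/5 -12/5 0; 12/5 9/5 0; 0 0 1]
T4·…·T1 = [-9/5 12/5 0; 12/5 9/5 0; 0 0 1]
T5·…·T1 = [-72/25 21/25 0; 21/25 72/25 0; 0 0 1]

T = [-72/25 21/25 0; 21/25 72/25 0; 0 0 1]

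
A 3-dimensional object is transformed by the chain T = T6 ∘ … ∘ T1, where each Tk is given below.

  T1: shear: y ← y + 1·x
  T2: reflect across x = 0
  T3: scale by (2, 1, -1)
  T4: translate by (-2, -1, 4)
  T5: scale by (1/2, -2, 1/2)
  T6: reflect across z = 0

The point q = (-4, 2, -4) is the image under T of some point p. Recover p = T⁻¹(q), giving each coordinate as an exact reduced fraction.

p = (3, -3, -4)

T1 = [1 0 0 0; 1 1 0 0; 0 0 1 0; 0 0 0 1]
T2·T1 = [-1 0 0 0; 1 1 0 0; 0 0 1 0; 0 0 0 1]
T3·…·T1 = [-2 0 0 0; 1 1 0 0; 0 0 -1 0; 0 0 0 1]
T4·…·T1 = [-2 0 0 -2; 1 1 0 -1; 0 0 -1 4; 0 0 0 1]
T5·…·T1 = [-1 0 0 -1; -2 -2 0 2; 0 0 -1/2 2; 0 0 0 1]
T6·…·T1 = [-1 0 0 -1; -2 -2 0 2; 0 0 1/2 -2; 0 0 0 1]
det M = 1; M⁻¹ = [-1 0 0 -1; 1 -1/2 0 2; 0 0 2 4; 0 0 0 1]
M⁻¹ · (-4, 2, -4)ᵀ = (3, -3, -4)ᵀ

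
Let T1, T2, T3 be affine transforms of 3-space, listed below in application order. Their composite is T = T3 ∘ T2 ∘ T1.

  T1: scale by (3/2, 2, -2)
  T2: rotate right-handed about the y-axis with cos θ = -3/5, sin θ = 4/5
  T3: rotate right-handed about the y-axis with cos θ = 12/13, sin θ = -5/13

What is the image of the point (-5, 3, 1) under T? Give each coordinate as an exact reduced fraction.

T1 scale by (3/2, 2, -2): (-5, 3, 1) → (-15/2, 6, -2)
T2 rotate right-handed about the y-axis with cos θ = -3/5, sin θ = 4/5: (-15/2, 6, -2) → (29/10, 6, 36/5)
T3 rotate right-handed about the y-axis with cos θ = 12/13, sin θ = -5/13: (29/10, 6, 36/5) → (-6/65, 6, 1009/130)

T(p) = (-6/65, 6, 1009/130)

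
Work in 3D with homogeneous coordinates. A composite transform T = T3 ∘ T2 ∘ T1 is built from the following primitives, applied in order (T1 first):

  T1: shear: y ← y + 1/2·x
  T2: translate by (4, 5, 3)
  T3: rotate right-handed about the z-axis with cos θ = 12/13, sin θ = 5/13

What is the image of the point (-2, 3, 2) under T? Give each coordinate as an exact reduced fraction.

T(p) = (-11/13, 94/13, 5)

T1 shear: y ← y + 1/2·x: (-2, 3, 2) → (-2, 2, 2)
T2 translate by (4, 5, 3): (-2, 2, 2) → (2, 7, 5)
T3 rotate right-handed about the z-axis with cos θ = 12/13, sin θ = 5/13: (2, 7, 5) → (-11/13, 94/13, 5)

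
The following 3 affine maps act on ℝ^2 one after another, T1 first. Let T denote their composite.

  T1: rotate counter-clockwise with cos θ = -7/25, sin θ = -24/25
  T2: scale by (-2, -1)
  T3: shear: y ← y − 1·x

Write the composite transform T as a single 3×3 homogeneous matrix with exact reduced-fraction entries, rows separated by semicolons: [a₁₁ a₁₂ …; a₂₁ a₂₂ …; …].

T1 = [-7/25 24/25 0; -24/25 -7/25 0; 0 0 1]
T2·T1 = [14/25 -48/25 0; 24/25 7/25 0; 0 0 1]
T3·…·T1 = [14/25 -48/25 0; 2/5 11/5 0; 0 0 1]

T = [14/25 -48/25 0; 2/5 11/5 0; 0 0 1]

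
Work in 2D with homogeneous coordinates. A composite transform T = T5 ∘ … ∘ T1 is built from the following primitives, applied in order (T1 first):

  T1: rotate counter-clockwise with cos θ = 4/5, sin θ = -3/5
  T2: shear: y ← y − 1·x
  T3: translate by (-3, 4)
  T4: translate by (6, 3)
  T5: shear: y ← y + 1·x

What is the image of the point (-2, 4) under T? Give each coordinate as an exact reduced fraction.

T(p) = (19/5, 72/5)

T1 rotate counter-clockwise with cos θ = 4/5, sin θ = -3/5: (-2, 4) → (4/5, 22/5)
T2 shear: y ← y − 1·x: (4/5, 22/5) → (4/5, 18/5)
T3 translate by (-3, 4): (4/5, 18/5) → (-11/5, 38/5)
T4 translate by (6, 3): (-11/5, 38/5) → (19/5, 53/5)
T5 shear: y ← y + 1·x: (19/5, 53/5) → (19/5, 72/5)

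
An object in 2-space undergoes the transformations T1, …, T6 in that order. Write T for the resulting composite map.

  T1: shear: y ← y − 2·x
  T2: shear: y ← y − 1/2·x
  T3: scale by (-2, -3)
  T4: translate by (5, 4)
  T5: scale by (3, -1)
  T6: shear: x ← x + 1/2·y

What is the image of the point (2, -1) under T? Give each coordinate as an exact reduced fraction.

T1 shear: y ← y − 2·x: (2, -1) → (2, -5)
T2 shear: y ← y − 1/2·x: (2, -5) → (2, -6)
T3 scale by (-2, -3): (2, -6) → (-4, 18)
T4 translate by (5, 4): (-4, 18) → (1, 22)
T5 scale by (3, -1): (1, 22) → (3, -22)
T6 shear: x ← x + 1/2·y: (3, -22) → (-8, -22)

T(p) = (-8, -22)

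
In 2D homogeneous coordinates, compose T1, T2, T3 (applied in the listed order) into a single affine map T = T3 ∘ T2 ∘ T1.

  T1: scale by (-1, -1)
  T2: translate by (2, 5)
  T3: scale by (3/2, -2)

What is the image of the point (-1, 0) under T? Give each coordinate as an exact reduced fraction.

T(p) = (9/2, -10)

T1 scale by (-1, -1): (-1, 0) → (1, 0)
T2 translate by (2, 5): (1, 0) → (3, 5)
T3 scale by (3/2, -2): (3, 5) → (9/2, -10)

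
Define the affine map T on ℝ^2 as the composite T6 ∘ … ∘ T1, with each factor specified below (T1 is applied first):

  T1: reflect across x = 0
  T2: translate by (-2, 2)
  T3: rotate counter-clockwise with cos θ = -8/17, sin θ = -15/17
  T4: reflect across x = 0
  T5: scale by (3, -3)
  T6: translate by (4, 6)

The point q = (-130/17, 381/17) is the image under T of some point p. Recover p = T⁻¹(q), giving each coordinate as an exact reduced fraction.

p = (-5, 4)

T1 = [-1 0 0; 0 1 0; 0 0 1]
T2·T1 = [-1 0 -2; 0 1 2; 0 0 1]
T3·…·T1 = [8/17 15/17 46/17; 15/17 -8/17 14/17; 0 0 1]
T4·…·T1 = [-8/17 -15/17 -46/17; 15/17 -8/17 14/17; 0 0 1]
T5·…·T1 = [-24/17 -45/17 -138/17; -45/17 24/17 -42/17; 0 0 1]
T6·…·T1 = [-24/17 -45/17 -70/17; -45/17 24/17 60/17; 0 0 1]
det M = -9; M⁻¹ = [-8/51 -5/17 20/51; -5/17 8/51 -30/17; 0 0 1]
M⁻¹ · (-130/17, 381/17)ᵀ = (-5, 4)ᵀ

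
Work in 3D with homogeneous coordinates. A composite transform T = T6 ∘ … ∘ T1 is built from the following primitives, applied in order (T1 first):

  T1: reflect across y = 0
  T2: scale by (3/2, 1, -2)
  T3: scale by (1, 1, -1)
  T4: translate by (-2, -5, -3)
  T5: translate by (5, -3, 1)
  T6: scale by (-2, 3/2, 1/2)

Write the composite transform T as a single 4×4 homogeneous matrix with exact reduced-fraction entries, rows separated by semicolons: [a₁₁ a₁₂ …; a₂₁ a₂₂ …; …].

T = [-3 0 0 -6; 0 -3/2 0 -12; 0 0 1 -1; 0 0 0 1]

T1 = [1 0 0 0; 0 -1 0 0; 0 0 1 0; 0 0 0 1]
T2·T1 = [3/2 0 0 0; 0 -1 0 0; 0 0 -2 0; 0 0 0 1]
T3·…·T1 = [3/2 0 0 0; 0 -1 0 0; 0 0 2 0; 0 0 0 1]
T4·…·T1 = [3/2 0 0 -2; 0 -1 0 -5; 0 0 2 -3; 0 0 0 1]
T5·…·T1 = [3/2 0 0 3; 0 -1 0 -8; 0 0 2 -2; 0 0 0 1]
T6·…·T1 = [-3 0 0 -6; 0 -3/2 0 -12; 0 0 1 -1; 0 0 0 1]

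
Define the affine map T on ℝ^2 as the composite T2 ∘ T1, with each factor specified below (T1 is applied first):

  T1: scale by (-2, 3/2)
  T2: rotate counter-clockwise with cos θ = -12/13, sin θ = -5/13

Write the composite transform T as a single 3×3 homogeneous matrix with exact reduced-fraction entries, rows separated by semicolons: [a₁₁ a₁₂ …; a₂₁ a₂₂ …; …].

T1 = [-2 0 0; 0 3/2 0; 0 0 1]
T2·T1 = [24/13 15/26 0; 10/13 -18/13 0; 0 0 1]

T = [24/13 15/26 0; 10/13 -18/13 0; 0 0 1]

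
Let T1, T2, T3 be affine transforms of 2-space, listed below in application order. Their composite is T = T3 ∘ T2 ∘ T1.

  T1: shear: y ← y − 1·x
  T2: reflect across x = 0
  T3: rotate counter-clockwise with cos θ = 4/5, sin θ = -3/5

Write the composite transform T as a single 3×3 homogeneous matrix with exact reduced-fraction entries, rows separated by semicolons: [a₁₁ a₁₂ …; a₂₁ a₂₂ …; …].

T = [-7/5 3/5 0; -1/5 4/5 0; 0 0 1]

T1 = [1 0 0; -1 1 0; 0 0 1]
T2·T1 = [-1 0 0; -1 1 0; 0 0 1]
T3·…·T1 = [-7/5 3/5 0; -1/5 4/5 0; 0 0 1]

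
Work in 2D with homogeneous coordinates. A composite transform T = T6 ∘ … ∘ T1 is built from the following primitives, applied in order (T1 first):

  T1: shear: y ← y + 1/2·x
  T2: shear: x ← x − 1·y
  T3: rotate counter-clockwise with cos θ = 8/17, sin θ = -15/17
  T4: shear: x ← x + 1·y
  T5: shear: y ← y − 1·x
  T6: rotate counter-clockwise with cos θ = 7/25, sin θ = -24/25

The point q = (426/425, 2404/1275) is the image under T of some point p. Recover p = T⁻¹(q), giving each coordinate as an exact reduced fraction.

p = (-2, -1/3)

T1 = [1 0 0; 1/2 1 0; 0 0 1]
T2·T1 = [1/2 -1 0; 1/2 1 0; 0 0 1]
T3·…·T1 = [23/34 7/17 0; -7/34 23/17 0; 0 0 1]
T4·…·T1 = [8/17 30/17 0; -7/34 23/17 0; 0 0 1]
T5·…·T1 = [8/17 30/17 0; -23/34 -7/17 0; 0 0 1]
T6·…·T1 = [-44/85 42/425 0; -109/170 -769/425 0; 0 0 1]
det M = 1; M⁻¹ = [-769/425 -42/425 0; 109/170 -44/85 0; 0 0 1]
M⁻¹ · (426/425, 2404/1275)ᵀ = (-2, -1/3)ᵀ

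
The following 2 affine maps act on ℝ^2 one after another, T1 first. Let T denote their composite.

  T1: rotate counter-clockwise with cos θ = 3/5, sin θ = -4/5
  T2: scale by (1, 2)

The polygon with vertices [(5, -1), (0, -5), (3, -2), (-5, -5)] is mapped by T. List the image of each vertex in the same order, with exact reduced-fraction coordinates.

T1 rotate counter-clockwise with cos θ = 3/5, sin θ = -4/5: (5, -1) → (11/5, -23/5); (0, -5) → (-4, -3); (3, -2) → (1/5, -18/5); (-5, -5) → (-7, 1)
T2 scale by (1, 2): (11/5, -23/5) → (11/5, -46/5); (-4, -3) → (-4, -6); (1/5, -18/5) → (1/5, -36/5); (-7, 1) → (-7, 2)

image vertices: (11/5, -46/5), (-4, -6), (1/5, -36/5), (-7, 2)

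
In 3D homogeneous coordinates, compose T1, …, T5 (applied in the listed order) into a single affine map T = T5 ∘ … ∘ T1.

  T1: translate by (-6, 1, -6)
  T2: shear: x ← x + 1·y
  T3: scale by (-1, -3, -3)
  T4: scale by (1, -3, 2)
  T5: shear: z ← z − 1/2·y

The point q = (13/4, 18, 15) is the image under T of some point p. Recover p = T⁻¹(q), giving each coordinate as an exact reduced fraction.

p = (3/4, 1, 2)

T1 = [1 0 0 -6; 0 1 0 1; 0 0 1 -6; 0 0 0 1]
T2·T1 = [1 1 0 -5; 0 1 0 1; 0 0 1 -6; 0 0 0 1]
T3·…·T1 = [-1 -1 0 5; 0 -3 0 -3; 0 0 -3 18; 0 0 0 1]
T4·…·T1 = [-1 -1 0 5; 0 9 0 9; 0 0 -6 36; 0 0 0 1]
T5·…·T1 = [-1 -1 0 5; 0 9 0 9; 0 -9/2 -6 63/2; 0 0 0 1]
det M = 54; M⁻¹ = [-1 -1/9 0 6; 0 1/9 0 -1; 0 -1/12 -1/6 6; 0 0 0 1]
M⁻¹ · (13/4, 18, 15)ᵀ = (3/4, 1, 2)ᵀ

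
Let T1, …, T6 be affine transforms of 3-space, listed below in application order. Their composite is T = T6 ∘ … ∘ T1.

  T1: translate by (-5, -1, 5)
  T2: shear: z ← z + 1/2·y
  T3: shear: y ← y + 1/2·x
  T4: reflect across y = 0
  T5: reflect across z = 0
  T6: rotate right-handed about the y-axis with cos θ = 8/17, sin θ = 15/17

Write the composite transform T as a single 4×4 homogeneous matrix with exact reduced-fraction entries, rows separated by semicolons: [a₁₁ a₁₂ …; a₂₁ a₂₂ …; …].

T = [8/17 -15/34 -15/17 -215/34; -1/2 -1 0 7/2; -15/17 -4/17 -8/17 39/17; 0 0 0 1]

T1 = [1 0 0 -5; 0 1 0 -1; 0 0 1 5; 0 0 0 1]
T2·T1 = [1 0 0 -5; 0 1 0 -1; 0 1/2 1 9/2; 0 0 0 1]
T3·…·T1 = [1 0 0 -5; 1/2 1 0 -7/2; 0 1/2 1 9/2; 0 0 0 1]
T4·…·T1 = [1 0 0 -5; -1/2 -1 0 7/2; 0 1/2 1 9/2; 0 0 0 1]
T5·…·T1 = [1 0 0 -5; -1/2 -1 0 7/2; 0 -1/2 -1 -9/2; 0 0 0 1]
T6·…·T1 = [8/17 -15/34 -15/17 -215/34; -1/2 -1 0 7/2; -15/17 -4/17 -8/17 39/17; 0 0 0 1]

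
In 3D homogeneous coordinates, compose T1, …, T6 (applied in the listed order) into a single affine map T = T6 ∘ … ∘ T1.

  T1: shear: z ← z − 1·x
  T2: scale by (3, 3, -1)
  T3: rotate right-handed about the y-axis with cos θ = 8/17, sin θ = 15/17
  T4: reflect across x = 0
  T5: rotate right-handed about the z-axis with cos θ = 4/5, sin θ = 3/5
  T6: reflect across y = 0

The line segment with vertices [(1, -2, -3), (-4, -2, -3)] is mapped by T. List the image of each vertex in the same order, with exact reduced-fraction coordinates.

image vertices: (-6/17, 132/17, -13/17), (150/17, 15/17, 172/17)

T1 shear: z ← z − 1·x: (1, -2, -3) → (1, -2, -4); (-4, -2, -3) → (-4, -2, 1)
T2 scale by (3, 3, -1): (1, -2, -4) → (3, -6, 4); (-4, -2, 1) → (-12, -6, -1)
T3 rotate right-handed about the y-axis with cos θ = 8/17, sin θ = 15/17: (3, -6, 4) → (84/17, -6, -13/17); (-12, -6, -1) → (-111/17, -6, 172/17)
T4 reflect across x = 0: (84/17, -6, -13/17) → (-84/17, -6, -13/17); (-111/17, -6, 172/17) → (111/17, -6, 172/17)
T5 rotate right-handed about the z-axis with cos θ = 4/5, sin θ = 3/5: (-84/17, -6, -13/17) → (-6/17, -132/17, -13/17); (111/17, -6, 172/17) → (150/17, -15/17, 172/17)
T6 reflect across y = 0: (-6/17, -132/17, -13/17) → (-6/17, 132/17, -13/17); (150/17, -15/17, 172/17) → (150/17, 15/17, 172/17)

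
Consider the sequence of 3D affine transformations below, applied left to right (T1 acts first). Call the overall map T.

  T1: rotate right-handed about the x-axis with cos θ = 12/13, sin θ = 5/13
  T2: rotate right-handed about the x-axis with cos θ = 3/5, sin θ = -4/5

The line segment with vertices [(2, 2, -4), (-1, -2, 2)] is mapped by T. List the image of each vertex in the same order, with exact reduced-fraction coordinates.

image vertices: (2, -4/13, -58/13), (-1, -46/65, 178/65)

T1 rotate right-handed about the x-axis with cos θ = 12/13, sin θ = 5/13: (2, 2, -4) → (2, 44/13, -38/13); (-1, -2, 2) → (-1, -34/13, 14/13)
T2 rotate right-handed about the x-axis with cos θ = 3/5, sin θ = -4/5: (2, 44/13, -38/13) → (2, -4/13, -58/13); (-1, -34/13, 14/13) → (-1, -46/65, 178/65)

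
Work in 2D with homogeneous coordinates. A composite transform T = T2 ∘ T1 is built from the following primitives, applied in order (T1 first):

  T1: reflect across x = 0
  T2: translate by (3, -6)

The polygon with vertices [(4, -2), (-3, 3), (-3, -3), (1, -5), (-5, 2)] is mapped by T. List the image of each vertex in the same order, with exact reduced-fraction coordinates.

T1 reflect across x = 0: (4, -2) → (-4, -2); (-3, 3) → (3, 3); (-3, -3) → (3, -3); (1, -5) → (-1, -5); (-5, 2) → (5, 2)
T2 translate by (3, -6): (-4, -2) → (-1, -8); (3, 3) → (6, -3); (3, -3) → (6, -9); (-1, -5) → (2, -11); (5, 2) → (8, -4)

image vertices: (-1, -8), (6, -3), (6, -9), (2, -11), (8, -4)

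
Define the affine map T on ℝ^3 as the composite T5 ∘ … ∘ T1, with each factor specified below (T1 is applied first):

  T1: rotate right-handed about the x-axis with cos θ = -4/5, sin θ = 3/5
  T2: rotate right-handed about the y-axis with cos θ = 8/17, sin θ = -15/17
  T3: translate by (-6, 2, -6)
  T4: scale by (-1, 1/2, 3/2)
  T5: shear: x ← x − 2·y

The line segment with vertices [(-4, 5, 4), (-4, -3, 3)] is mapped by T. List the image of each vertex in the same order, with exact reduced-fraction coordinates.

T1 rotate right-handed about the x-axis with cos θ = -4/5, sin θ = 3/5: (-4, 5, 4) → (-4, -32/5, -1/5); (-4, -3, 3) → (-4, 3/5, -21/5)
T2 rotate right-handed about the y-axis with cos θ = 8/17, sin θ = -15/17: (-4, -32/5, -1/5) → (-29/17, -32/5, -308/85); (-4, 3/5, -21/5) → (31/17, 3/5, -468/85)
T3 translate by (-6, 2, -6): (-29/17, -32/5, -308/85) → (-131/17, -22/5, -818/85); (31/17, 3/5, -468/85) → (-71/17, 13/5, -978/85)
T4 scale by (-1, 1/2, 3/2): (-131/17, -22/5, -818/85) → (131/17, -11/5, -1227/85); (-71/17, 13/5, -978/85) → (71/17, 13/10, -1467/85)
T5 shear: x ← x − 2·y: (131/17, -11/5, -1227/85) → (1029/85, -11/5, -1227/85); (71/17, 13/10, -1467/85) → (134/85, 13/10, -1467/85)

image vertices: (1029/85, -11/5, -1227/85), (134/85, 13/10, -1467/85)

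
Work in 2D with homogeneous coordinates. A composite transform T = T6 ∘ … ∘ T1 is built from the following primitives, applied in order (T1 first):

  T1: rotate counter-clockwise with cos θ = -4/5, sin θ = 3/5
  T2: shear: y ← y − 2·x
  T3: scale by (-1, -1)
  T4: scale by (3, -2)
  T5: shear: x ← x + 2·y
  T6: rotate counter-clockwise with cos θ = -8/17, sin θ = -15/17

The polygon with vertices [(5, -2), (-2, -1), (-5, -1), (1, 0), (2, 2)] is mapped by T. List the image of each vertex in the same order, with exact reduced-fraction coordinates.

image vertices: (-438/85, -4506/85), (312/85, 2319/85), (666/85, 5367/85), (-118/85, -1016/85), (-388/85, -2606/85)

T1 rotate counter-clockwise with cos θ = -4/5, sin θ = 3/5: (5, -2) → (-14/5, 23/5); (-2, -1) → (11/5, -2/5); (-5, -1) → (23/5, -11/5); (1, 0) → (-4/5, 3/5); (2, 2) → (-14/5, -2/5)
T2 shear: y ← y − 2·x: (-14/5, 23/5) → (-14/5, 51/5); (11/5, -2/5) → (11/5, -24/5); (23/5, -11/5) → (23/5, -57/5); (-4/5, 3/5) → (-4/5, 11/5); (-14/5, -2/5) → (-14/5, 26/5)
T3 scale by (-1, -1): (-14/5, 51/5) → (14/5, -51/5); (11/5, -24/5) → (-11/5, 24/5); (23/5, -57/5) → (-23/5, 57/5); (-4/5, 11/5) → (4/5, -11/5); (-14/5, 26/5) → (14/5, -26/5)
T4 scale by (3, -2): (14/5, -51/5) → (42/5, 102/5); (-11/5, 24/5) → (-33/5, -48/5); (-23/5, 57/5) → (-69/5, -114/5); (4/5, -11/5) → (12/5, 22/5); (14/5, -26/5) → (42/5, 52/5)
T5 shear: x ← x + 2·y: (42/5, 102/5) → (246/5, 102/5); (-33/5, -48/5) → (-129/5, -48/5); (-69/5, -114/5) → (-297/5, -114/5); (12/5, 22/5) → (56/5, 22/5); (42/5, 52/5) → (146/5, 52/5)
T6 rotate counter-clockwise with cos θ = -8/17, sin θ = -15/17: (246/5, 102/5) → (-438/85, -4506/85); (-129/5, -48/5) → (312/85, 2319/85); (-297/5, -114/5) → (666/85, 5367/85); (56/5, 22/5) → (-118/85, -1016/85); (146/5, 52/5) → (-388/85, -2606/85)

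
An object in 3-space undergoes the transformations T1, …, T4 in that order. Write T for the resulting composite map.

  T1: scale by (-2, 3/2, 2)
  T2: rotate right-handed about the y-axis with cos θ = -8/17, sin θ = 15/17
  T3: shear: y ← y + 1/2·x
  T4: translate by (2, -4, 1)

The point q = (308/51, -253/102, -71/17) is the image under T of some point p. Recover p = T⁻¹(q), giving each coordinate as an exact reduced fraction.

T1 = [-2 0 0 0; 0 3/2 0 0; 0 0 2 0; 0 0 0 1]
T2·T1 = [16/17 0 30/17 0; 0 3/2 0 0; 30/17 0 -16/17 0; 0 0 0 1]
T3·…·T1 = [16/17 0 30/17 0; 8/17 3/2 15/17 0; 30/17 0 -16/17 0; 0 0 0 1]
T4·…·T1 = [16/17 0 30/17 2; 8/17 3/2 15/17 -4; 30/17 0 -16/17 1; 0 0 0 1]
det M = -6; M⁻¹ = [4/17 0 15/34 -31/34; -1/3 2/3 0 10/3; 15/34 0 -4/17 -11/17; 0 0 0 1]
M⁻¹ · (308/51, -253/102, -71/17)ᵀ = (-4/3, -1/3, 3)ᵀ

p = (-4/3, -1/3, 3)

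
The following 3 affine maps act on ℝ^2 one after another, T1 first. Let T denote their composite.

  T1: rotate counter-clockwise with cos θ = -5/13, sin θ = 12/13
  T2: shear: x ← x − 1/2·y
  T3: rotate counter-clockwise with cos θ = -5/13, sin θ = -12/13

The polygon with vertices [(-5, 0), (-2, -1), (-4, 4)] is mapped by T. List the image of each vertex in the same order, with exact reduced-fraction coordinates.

T1 rotate counter-clockwise with cos θ = -5/13, sin θ = 12/13: (-5, 0) → (25/13, -60/13); (-2, -1) → (22/13, -19/13); (-4, 4) → (-28/13, -68/13)
T2 shear: x ← x − 1/2·y: (25/13, -60/13) → (55/13, -60/13); (22/13, -19/13) → (63/26, -19/13); (-28/13, -68/13) → (6/13, -68/13)
T3 rotate counter-clockwise with cos θ = -5/13, sin θ = -12/13: (55/13, -60/13) → (-995/169, -360/169); (63/26, -19/13) → (-771/338, -283/169); (6/13, -68/13) → (-846/169, 268/169)

image vertices: (-995/169, -360/169), (-771/338, -283/169), (-846/169, 268/169)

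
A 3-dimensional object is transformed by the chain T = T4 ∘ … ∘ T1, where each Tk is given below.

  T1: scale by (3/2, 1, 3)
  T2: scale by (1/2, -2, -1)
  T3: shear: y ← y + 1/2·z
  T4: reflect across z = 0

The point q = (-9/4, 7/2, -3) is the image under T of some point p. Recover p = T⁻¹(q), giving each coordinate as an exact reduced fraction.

p = (-3, -1, -1)

T1 = [3/2 0 0 0; 0 1 0 0; 0 0 3 0; 0 0 0 1]
T2·T1 = [3/4 0 0 0; 0 -2 0 0; 0 0 -3 0; 0 0 0 1]
T3·…·T1 = [3/4 0 0 0; 0 -2 -3/2 0; 0 0 -3 0; 0 0 0 1]
T4·…·T1 = [3/4 0 0 0; 0 -2 -3/2 0; 0 0 3 0; 0 0 0 1]
det M = -9/2; M⁻¹ = [4/3 0 0 0; 0 -1/2 -1/4 0; 0 0 1/3 0; 0 0 0 1]
M⁻¹ · (-9/4, 7/2, -3)ᵀ = (-3, -1, -1)ᵀ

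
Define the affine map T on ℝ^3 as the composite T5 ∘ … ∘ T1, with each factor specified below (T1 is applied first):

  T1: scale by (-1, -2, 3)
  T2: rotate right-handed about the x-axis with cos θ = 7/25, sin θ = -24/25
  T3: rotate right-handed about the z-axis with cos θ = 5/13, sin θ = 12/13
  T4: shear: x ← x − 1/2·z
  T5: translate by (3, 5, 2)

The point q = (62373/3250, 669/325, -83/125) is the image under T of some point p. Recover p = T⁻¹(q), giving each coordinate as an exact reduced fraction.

p = (-3, 4/5, -5)

T1 = [-1 0 0 0; 0 -2 0 0; 0 0 3 0; 0 0 0 1]
T2·T1 = [-1 0 0 0; 0 -14/25 72/25 0; 0 48/25 21/25 0; 0 0 0 1]
T3·…·T1 = [-5/13 168/325 -864/325 0; -12/13 -14/65 72/65 0; 0 48/25 21/25 0; 0 0 0 1]
T4·…·T1 = [-5/13 -144/325 -2001/650 0; -12/13 -14/65 72/65 0; 0 48/25 21/25 0; 0 0 0 1]
T5·…·T1 = [-5/13 -144/325 -2001/650 3; -12/13 -14/65 72/65 5; 0 48/25 21/25 2; 0 0 0 1]
det M = 6; M⁻¹ = [-5/13 -12/13 -5/26 80/13; 42/325 -7/130 177/325 -157/130; -96/325 8/65 -53/975 74/195; 0 0 0 1]
M⁻¹ · (62373/3250, 669/325, -83/125)ᵀ = (-3, 4/5, -5)ᵀ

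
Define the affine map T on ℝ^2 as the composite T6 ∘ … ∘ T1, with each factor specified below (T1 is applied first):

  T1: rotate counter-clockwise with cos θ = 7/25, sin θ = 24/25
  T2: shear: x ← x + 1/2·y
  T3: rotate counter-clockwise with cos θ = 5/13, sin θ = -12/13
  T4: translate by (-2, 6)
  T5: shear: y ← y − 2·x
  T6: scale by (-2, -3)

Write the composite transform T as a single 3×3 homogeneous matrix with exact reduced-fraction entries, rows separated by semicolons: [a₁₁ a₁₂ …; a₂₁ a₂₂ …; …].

T = [-766/325 37/325 4; 2622/325 -954/325 -30; 0 0 1]

T1 = [7/25 -24/25 0; 24/25 7/25 0; 0 0 1]
T2·T1 = [19/25 -41/50 0; 24/25 7/25 0; 0 0 1]
T3·…·T1 = [383/325 -37/650 0; -108/325 281/325 0; 0 0 1]
T4·…·T1 = [383/325 -37/650 -2; -108/325 281/325 6; 0 0 1]
T5·…·T1 = [383/325 -37/650 -2; -874/325 318/325 10; 0 0 1]
T6·…·T1 = [-766/325 37/325 4; 2622/325 -954/325 -30; 0 0 1]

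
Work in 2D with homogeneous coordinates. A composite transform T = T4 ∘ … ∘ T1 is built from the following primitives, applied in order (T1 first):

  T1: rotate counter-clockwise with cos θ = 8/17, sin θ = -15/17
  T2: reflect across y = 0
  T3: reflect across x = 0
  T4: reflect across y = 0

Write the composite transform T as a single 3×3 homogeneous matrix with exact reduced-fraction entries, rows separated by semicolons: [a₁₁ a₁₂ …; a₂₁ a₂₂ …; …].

T = [-8/17 -15/17 0; -15/17 8/17 0; 0 0 1]

T1 = [8/17 15/17 0; -15/17 8/17 0; 0 0 1]
T2·T1 = [8/17 15/17 0; 15/17 -8/17 0; 0 0 1]
T3·…·T1 = [-8/17 -15/17 0; 15/17 -8/17 0; 0 0 1]
T4·…·T1 = [-8/17 -15/17 0; -15/17 8/17 0; 0 0 1]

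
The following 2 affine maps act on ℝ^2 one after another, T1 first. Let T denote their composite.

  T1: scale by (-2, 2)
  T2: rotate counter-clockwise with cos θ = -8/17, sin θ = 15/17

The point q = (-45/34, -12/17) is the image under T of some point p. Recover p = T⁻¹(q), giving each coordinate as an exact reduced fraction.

T1 = [-2 0 0; 0 2 0; 0 0 1]
T2·T1 = [16/17 -30/17 0; -30/17 -16/17 0; 0 0 1]
det M = -4; M⁻¹ = [4/17 -15/34 0; -15/34 -4/17 0; 0 0 1]
M⁻¹ · (-45/34, -12/17)ᵀ = (0, 3/4)ᵀ

p = (0, 3/4)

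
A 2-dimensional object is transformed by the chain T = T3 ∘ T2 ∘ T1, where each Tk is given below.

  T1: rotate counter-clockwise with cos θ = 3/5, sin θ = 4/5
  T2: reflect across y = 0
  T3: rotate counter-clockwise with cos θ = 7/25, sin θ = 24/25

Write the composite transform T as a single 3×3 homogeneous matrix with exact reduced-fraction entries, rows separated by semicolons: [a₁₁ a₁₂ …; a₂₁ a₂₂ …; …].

T1 = [3/5 -4/5 0; 4/5 3/5 0; 0 0 1]
T2·T1 = [3/5 -4/5 0; -4/5 -3/5 0; 0 0 1]
T3·…·T1 = [117/125 44/125 0; 44/125 -117/125 0; 0 0 1]

T = [117/125 44/125 0; 44/125 -117/125 0; 0 0 1]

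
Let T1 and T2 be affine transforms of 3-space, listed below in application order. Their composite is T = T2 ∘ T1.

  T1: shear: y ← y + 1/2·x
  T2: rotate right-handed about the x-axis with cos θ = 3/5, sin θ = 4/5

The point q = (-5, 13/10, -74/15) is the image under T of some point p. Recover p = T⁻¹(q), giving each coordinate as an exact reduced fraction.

T1 = [1 0 0 0; 1/2 1 0 0; 0 0 1 0; 0 0 0 1]
T2·T1 = [1 0 0 0; 3/10 3/5 -4/5 0; 2/5 4/5 3/5 0; 0 0 0 1]
det M = 1; M⁻¹ = [1 0 0 0; -1/2 3/5 4/5 0; 0 -4/5 3/5 0; 0 0 0 1]
M⁻¹ · (-5, 13/10, -74/15)ᵀ = (-5, -2/3, -4)ᵀ

p = (-5, -2/3, -4)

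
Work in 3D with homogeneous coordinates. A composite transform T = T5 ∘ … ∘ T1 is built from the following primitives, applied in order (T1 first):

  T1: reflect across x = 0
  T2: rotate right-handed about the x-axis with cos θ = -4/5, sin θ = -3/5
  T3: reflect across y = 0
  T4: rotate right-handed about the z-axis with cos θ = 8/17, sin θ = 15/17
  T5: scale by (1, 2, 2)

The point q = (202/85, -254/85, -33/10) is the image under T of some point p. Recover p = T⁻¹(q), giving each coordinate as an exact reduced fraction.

T1 = [-1 0 0 0; 0 1 0 0; 0 0 1 0; 0 0 0 1]
T2·T1 = [-1 0 0 0; 0 -4/5 3/5 0; 0 -3/5 -4/5 0; 0 0 0 1]
T3·…·T1 = [-1 0 0 0; 0 4/5 -3/5 0; 0 -3/5 -4/5 0; 0 0 0 1]
T4·…·T1 = [-8/17 -12/17 9/17 0; -15/17 32/85 -24/85 0; 0 -3/5 -4/5 0; 0 0 0 1]
T5·…·T1 = [-8/17 -12/17 9/17 0; -30/17 64/85 -48/85 0; 0 -6/5 -8/5 0; 0 0 0 1]
det M = 4; M⁻¹ = [-8/17 -15/34 0 0; -12/17 16/85 -3/10 0; 9/17 -12/85 -2/5 0; 0 0 0 1]
M⁻¹ · (202/85, -254/85, -33/10)ᵀ = (1/5, -5/4, 3)ᵀ

p = (1/5, -5/4, 3)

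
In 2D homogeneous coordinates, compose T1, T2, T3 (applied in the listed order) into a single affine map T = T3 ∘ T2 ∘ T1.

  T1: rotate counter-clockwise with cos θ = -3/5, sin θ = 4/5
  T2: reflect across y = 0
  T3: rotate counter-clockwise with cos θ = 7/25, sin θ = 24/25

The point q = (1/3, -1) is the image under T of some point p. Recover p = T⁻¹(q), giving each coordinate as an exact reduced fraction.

T1 = [-3/5 -4/5 0; 4/5 -3/5 0; 0 0 1]
T2·T1 = [-3/5 -4/5 0; -4/5 3/5 0; 0 0 1]
T3·…·T1 = [3/5 -4/5 0; -4/5 -3/5 0; 0 0 1]
det M = -1; M⁻¹ = [3/5 -4/5 0; -4/5 -3/5 0; 0 0 1]
M⁻¹ · (1/3, -1)ᵀ = (1, 1/3)ᵀ

p = (1, 1/3)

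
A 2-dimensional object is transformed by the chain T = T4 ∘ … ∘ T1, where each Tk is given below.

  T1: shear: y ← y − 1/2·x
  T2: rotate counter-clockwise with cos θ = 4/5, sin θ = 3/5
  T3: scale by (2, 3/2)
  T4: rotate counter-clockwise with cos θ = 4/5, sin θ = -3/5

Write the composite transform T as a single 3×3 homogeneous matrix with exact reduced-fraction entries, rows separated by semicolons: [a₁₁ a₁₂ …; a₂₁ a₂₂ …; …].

T1 = [1 0 0; -1/2 1 0; 0 0 1]
T2·T1 = [11/10 -3/5 0; 1/5 4/5 0; 0 0 1]
T3·…·T1 = [11/5 -6/5 0; 3/10 6/5 0; 0 0 1]
T4·…·T1 = [97/50 -6/25 0; -27/25 42/25 0; 0 0 1]

T = [97/50 -6/25 0; -27/25 42/25 0; 0 0 1]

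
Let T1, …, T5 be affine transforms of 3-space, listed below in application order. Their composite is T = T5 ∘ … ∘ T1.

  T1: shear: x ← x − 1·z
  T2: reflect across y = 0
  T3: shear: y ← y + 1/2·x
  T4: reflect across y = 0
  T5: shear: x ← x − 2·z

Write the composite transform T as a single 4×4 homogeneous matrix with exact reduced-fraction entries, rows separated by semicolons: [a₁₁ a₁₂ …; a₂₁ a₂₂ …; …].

T = [1 0 -3 0; -1/2 1 1/2 0; 0 0 1 0; 0 0 0 1]

T1 = [1 0 -1 0; 0 1 0 0; 0 0 1 0; 0 0 0 1]
T2·T1 = [1 0 -1 0; 0 -1 0 0; 0 0 1 0; 0 0 0 1]
T3·…·T1 = [1 0 -1 0; 1/2 -1 -1/2 0; 0 0 1 0; 0 0 0 1]
T4·…·T1 = [1 0 -1 0; -1/2 1 1/2 0; 0 0 1 0; 0 0 0 1]
T5·…·T1 = [1 0 -3 0; -1/2 1 1/2 0; 0 0 1 0; 0 0 0 1]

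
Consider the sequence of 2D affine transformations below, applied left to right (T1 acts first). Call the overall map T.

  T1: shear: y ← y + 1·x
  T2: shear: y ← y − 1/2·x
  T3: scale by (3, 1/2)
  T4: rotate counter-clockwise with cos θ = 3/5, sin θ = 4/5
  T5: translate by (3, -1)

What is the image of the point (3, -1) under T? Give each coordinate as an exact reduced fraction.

T1 shear: y ← y + 1·x: (3, -1) → (3, 2)
T2 shear: y ← y − 1/2·x: (3, 2) → (3, 1/2)
T3 scale by (3, 1/2): (3, 1/2) → (9, 1/4)
T4 rotate counter-clockwise with cos θ = 3/5, sin θ = 4/5: (9, 1/4) → (26/5, 147/20)
T5 translate by (3, -1): (26/5, 147/20) → (41/5, 127/20)

T(p) = (41/5, 127/20)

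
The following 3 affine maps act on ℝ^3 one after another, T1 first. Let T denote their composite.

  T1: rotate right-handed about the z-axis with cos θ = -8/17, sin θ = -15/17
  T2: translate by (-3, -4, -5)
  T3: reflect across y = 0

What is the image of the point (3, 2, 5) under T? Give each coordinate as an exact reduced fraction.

T1 rotate right-handed about the z-axis with cos θ = -8/17, sin θ = -15/17: (3, 2, 5) → (6/17, -61/17, 5)
T2 translate by (-3, -4, -5): (6/17, -61/17, 5) → (-45/17, -129/17, 0)
T3 reflect across y = 0: (-45/17, -129/17, 0) → (-45/17, 129/17, 0)

T(p) = (-45/17, 129/17, 0)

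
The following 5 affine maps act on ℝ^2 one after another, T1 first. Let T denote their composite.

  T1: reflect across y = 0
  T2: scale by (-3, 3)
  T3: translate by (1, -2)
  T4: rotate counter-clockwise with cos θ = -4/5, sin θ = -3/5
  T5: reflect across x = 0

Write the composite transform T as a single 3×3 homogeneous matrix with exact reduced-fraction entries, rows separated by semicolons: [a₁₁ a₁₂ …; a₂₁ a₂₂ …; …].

T1 = [1 0 0; 0 -1 0; 0 0 1]
T2·T1 = [-3 0 0; 0 -3 0; 0 0 1]
T3·…·T1 = [-3 0 1; 0 -3 -2; 0 0 1]
T4·…·T1 = [12/5 -9/5 -2; 9/5 12/5 1; 0 0 1]
T5·…·T1 = [-12/5 9/5 2; 9/5 12/5 1; 0 0 1]

T = [-12/5 9/5 2; 9/5 12/5 1; 0 0 1]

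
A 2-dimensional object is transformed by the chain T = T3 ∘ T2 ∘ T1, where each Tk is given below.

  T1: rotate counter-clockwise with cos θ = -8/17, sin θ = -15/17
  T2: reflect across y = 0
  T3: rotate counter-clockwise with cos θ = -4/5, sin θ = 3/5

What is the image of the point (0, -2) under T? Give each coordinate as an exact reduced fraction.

T(p) = (168/85, -26/85)

T1 rotate counter-clockwise with cos θ = -8/17, sin θ = -15/17: (0, -2) → (-30/17, 16/17)
T2 reflect across y = 0: (-30/17, 16/17) → (-30/17, -16/17)
T3 rotate counter-clockwise with cos θ = -4/5, sin θ = 3/5: (-30/17, -16/17) → (168/85, -26/85)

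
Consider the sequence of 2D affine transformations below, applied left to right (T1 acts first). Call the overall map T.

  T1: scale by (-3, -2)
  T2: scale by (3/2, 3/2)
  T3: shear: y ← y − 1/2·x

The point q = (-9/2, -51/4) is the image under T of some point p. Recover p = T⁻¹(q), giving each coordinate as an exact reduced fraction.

T1 = [-3 0 0; 0 -2 0; 0 0 1]
T2·T1 = [-9/2 0 0; 0 -3 0; 0 0 1]
T3·…·T1 = [-9/2 0 0; 9/4 -3 0; 0 0 1]
det M = 27/2; M⁻¹ = [-2/9 0 0; -1/6 -1/3 0; 0 0 1]
M⁻¹ · (-9/2, -51/4)ᵀ = (1, 5)ᵀ

p = (1, 5)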